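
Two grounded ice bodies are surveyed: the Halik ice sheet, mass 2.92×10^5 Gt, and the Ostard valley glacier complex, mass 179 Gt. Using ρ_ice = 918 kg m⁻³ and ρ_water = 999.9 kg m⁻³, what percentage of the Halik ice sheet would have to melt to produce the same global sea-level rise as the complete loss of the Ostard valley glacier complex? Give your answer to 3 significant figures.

Equal sea-level rise means equal mass of meltwater, i.e. equal mass of ice lost.
Ice mass of Ostard: 1.790×10^14 kg; ice mass of Halik: 2.920×10^17 kg.
Fraction required = 1.790×10^14 / 2.920×10^17 = 6.13×10^-4 → 0.0613 %.

≈ 0.0613 %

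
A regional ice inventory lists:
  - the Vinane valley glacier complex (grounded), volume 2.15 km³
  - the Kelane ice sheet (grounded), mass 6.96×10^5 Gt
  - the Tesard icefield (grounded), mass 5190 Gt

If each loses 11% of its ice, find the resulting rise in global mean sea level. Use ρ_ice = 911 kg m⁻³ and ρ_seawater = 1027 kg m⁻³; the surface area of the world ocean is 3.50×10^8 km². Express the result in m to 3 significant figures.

Vinane: 0.11 × 2.15 km³ × (911/1027) = 0.2098 km³ of water.
Kelane: 0.11 × 6.96×10^5 Gt = 7.656×10^16 kg; dividing by ρ_w = 1027 kg m⁻³ gives 7.455×10^13 m³ of water.
Tesard: 0.11 × 5190 Gt = 5.709×10^14 kg; dividing by ρ_w = 1027 kg m⁻³ gives 5.559×10^11 m³ of water.
Total added water ≈ 7.510×10^13 m³ over 3.50×10^14 m² → Δh = 0.215 m.

≈ 0.215 m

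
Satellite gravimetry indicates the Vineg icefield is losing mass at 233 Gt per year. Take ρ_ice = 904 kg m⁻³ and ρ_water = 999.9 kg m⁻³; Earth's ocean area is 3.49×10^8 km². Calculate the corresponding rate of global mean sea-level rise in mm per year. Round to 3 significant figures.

ρ_w = 999.9 kg m⁻³. Annual water volume added = 233 Gt / ρ_w = 2.330×10^14 kg / 999.9 kg m⁻³ = 2.330×10^11 m³.
Δh per year = 2.330×10^11 / 3.49×10^14 = 6.68×10^-4 m = 0.668 mm.

≈ 0.668 mm/yr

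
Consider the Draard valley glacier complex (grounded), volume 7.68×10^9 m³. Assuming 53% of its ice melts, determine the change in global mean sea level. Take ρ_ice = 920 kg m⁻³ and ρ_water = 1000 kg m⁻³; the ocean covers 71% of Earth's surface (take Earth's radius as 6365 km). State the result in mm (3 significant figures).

≈ 0.0104 mm

Draard: 0.53 × 7.68×10^9 m³ × (920/1000) = 3.745×10^9 m³ of water.
Spread over 3.61×10^14 m² of ocean, Δh = 3.745×10^9 / 3.61×10^14 = 1.04×10^-5 m = 0.0104 mm.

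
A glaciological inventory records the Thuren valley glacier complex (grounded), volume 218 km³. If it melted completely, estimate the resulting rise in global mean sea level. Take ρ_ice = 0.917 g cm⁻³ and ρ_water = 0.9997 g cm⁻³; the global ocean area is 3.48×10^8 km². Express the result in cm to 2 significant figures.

Thuren: 218 km³ × (917/999.7) = 200.0 km³ of water.
Spread over 3.48×10^14 m² of ocean, Δh = 2.000×10^11 / 3.48×10^14 = 5.75×10^-4 m = 0.057 cm.

≈ 0.057 cm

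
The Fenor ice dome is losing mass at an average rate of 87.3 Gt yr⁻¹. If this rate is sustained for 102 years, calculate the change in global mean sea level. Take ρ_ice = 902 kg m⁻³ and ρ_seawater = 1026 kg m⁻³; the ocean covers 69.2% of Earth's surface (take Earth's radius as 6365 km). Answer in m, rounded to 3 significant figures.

Total mass lost = 87.3 Gt/yr × 102 yr = 8905 Gt = 8.905×10^15 kg.
ρ_w = 1026 kg m⁻³, so water volume = 8.905×10^15 / 1026 = 8.679×10^12 m³.
Δh = 8.679×10^12 / 3.52×10^14 = 0.0246 m.

≈ 0.0246 m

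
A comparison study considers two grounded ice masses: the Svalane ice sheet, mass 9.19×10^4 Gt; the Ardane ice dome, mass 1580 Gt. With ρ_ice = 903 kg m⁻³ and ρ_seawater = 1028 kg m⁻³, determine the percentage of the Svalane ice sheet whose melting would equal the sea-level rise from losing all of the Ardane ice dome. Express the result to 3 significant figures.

Equal sea-level rise means equal mass of meltwater, i.e. equal mass of ice lost.
Ice mass of Ardane: 1.580×10^15 kg; ice mass of Svalane: 9.190×10^16 kg.
Fraction required = 1.580×10^15 / 9.190×10^16 = 0.0172 → 1.72 %.

≈ 1.72 %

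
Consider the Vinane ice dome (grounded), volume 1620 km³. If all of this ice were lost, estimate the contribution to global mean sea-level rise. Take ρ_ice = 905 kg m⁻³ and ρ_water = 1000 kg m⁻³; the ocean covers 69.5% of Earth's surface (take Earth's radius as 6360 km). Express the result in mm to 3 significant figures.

Vinane: 1620 km³ × (905/1000) = 1466 km³ of water.
Spread over 3.53×10^14 m² of ocean, Δh = 1.466×10^12 / 3.53×10^14 = 4.15×10^-3 m = 4.15 mm.

≈ 4.15 mm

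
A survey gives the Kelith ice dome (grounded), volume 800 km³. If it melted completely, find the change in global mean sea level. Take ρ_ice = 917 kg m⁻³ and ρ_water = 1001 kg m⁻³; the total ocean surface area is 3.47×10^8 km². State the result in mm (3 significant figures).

≈ 2.11 mm

Kelith: 800 km³ × (917/1001) = 732.9 km³ of water.
Spread over 3.47×10^14 m² of ocean, Δh = 7.329×10^11 / 3.47×10^14 = 2.11×10^-3 m = 2.11 mm.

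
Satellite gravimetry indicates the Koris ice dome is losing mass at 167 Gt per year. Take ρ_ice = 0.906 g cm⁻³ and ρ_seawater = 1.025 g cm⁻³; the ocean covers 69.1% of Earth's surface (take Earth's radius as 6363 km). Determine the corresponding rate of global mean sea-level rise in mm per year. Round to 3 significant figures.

≈ 0.463 mm/yr

ρ_w = 1.025 g cm⁻³ = 1025 kg m⁻³. Annual water volume added = 167 Gt / ρ_w = 1.670×10^14 kg / 1025 kg m⁻³ = 1.629×10^11 m³.
Δh per year = 1.629×10^11 / 3.52×10^14 = 4.63×10^-4 m = 0.463 mm.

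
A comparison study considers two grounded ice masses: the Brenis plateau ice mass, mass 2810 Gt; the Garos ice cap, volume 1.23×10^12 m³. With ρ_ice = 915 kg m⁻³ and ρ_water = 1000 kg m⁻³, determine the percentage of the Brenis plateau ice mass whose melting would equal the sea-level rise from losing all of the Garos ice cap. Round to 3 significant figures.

Equal sea-level rise means equal mass of meltwater, i.e. equal mass of ice lost.
Ice mass of Garos: 1.125×10^15 kg; ice mass of Brenis: 2.810×10^15 kg.
Fraction required = 1.125×10^15 / 2.810×10^15 = 0.401 → 40.1 %.

≈ 40.1 %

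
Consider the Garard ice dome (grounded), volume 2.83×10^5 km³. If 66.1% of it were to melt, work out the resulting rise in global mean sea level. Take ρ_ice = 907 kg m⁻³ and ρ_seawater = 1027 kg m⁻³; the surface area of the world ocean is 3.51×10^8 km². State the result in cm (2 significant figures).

Garard: 0.661 × 2.83×10^5 km³ × (907/1027) = 1.652×10^5 km³ of water.
Spread over 3.51×10^14 m² of ocean, Δh = 1.652×10^14 / 3.51×10^14 = 0.471 m = 47 cm.

≈ 47 cm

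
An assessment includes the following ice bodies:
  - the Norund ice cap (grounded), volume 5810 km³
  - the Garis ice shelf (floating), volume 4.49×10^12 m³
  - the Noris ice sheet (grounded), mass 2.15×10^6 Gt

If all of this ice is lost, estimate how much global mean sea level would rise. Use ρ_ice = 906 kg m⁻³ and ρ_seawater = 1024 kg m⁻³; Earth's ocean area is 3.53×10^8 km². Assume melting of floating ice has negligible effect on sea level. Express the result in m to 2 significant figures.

≈ 6.0 m

Norund: 5810 km³ × (906/1024) = 5140 km³ of water.
The Garis ice shelf is floating and already displaces its own weight of water, so its melt adds essentially nothing to sea level.
Noris: 2.15×10^6 Gt = 2.150×10^18 kg; dividing by ρ_w = 1024 kg m⁻³ gives 2.100×10^15 m³ of water.
Total added water ≈ 2.105×10^15 m³ over 3.53×10^14 m² → Δh = 5.96 m.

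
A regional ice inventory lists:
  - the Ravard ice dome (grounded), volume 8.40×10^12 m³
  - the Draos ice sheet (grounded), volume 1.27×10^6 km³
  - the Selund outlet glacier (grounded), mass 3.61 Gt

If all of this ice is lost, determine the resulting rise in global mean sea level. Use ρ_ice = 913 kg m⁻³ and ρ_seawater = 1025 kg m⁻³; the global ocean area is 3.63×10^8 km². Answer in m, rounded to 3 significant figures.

Ravard: 8.40×10^12 m³ × (913/1025) = 7.482×10^12 m³ of water.
Draos: 1.27×10^6 km³ × (913/1025) = 1.131×10^6 km³ of water.
Selund: 3.61 Gt = 3.610×10^12 kg; dividing by ρ_w = 1025 kg m⁻³ gives 3.522×10^9 m³ of water.
Total added water ≈ 1.139×10^15 m³ over 3.63×10^14 m² → Δh = 3.14 m.

≈ 3.14 m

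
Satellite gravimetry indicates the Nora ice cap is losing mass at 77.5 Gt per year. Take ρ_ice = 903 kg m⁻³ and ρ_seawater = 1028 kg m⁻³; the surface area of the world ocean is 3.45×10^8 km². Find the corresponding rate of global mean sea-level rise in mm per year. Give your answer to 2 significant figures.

ρ_w = 1028 kg m⁻³. Annual water volume added = 77.5 Gt / ρ_w = 7.750×10^13 kg / 1028 kg m⁻³ = 7.539×10^10 m³.
Δh per year = 7.539×10^10 / 3.45×10^14 = 2.19×10^-4 m = 0.22 mm.

≈ 0.22 mm/yr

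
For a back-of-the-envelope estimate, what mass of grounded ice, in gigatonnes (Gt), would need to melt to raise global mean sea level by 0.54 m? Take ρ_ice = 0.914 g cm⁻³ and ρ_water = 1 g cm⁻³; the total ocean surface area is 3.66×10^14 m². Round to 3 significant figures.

Required water volume = Δh × A = 0.54 m × 3.66×10^14 m² = 1.976×10^14 m³.
ρ_w = 1 g cm⁻³ = 1000 kg m⁻³, so the mass of water = 1.976×10^14 m³ × 1000 kg m⁻³ = 1.976×10^17 kg = 1.98×10^5 Gt (and the same mass of ice, by conservation).

≈ 1.98×10^5 Gt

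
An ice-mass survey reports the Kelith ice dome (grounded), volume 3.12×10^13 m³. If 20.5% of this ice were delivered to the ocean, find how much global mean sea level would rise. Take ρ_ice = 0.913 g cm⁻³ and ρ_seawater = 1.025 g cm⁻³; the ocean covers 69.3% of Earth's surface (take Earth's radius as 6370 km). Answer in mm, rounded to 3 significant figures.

≈ 16.1 mm

Kelith: 0.205 × 3.12×10^13 m³ × (913/1025) = 5.697×10^12 m³ of water.
Spread over 3.53×10^14 m² of ocean, Δh = 5.697×10^12 / 3.53×10^14 = 0.0161 m = 16.1 mm.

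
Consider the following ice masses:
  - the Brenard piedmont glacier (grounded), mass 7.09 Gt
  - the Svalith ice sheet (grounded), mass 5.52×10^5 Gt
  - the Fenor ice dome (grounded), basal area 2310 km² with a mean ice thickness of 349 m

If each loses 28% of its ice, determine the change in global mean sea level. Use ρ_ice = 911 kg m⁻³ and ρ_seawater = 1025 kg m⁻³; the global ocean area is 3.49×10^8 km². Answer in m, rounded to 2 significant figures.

Brenard: 0.28 × 7.09 Gt = 1.985×10^12 kg; dividing by ρ_w = 1025 kg m⁻³ gives 1.937×10^9 m³ of water.
Svalith: 0.28 × 5.52×10^5 Gt = 1.546×10^17 kg; dividing by ρ_w = 1025 kg m⁻³ gives 1.508×10^14 m³ of water.
Fenor: ice volume = 2310 km² × 349 m = 806.2 km³; 0.28 × 806.2 × (911/1025) = 200.6 km³ of water.
Total added water ≈ 1.510×10^14 m³ over 3.49×10^14 m² → Δh = 0.433 m.

≈ 0.43 m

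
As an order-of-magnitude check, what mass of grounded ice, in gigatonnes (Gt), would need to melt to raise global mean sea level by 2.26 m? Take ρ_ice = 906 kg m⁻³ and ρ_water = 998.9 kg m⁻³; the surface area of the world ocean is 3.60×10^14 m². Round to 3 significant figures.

Required water volume = Δh × A = 2.26 m × 3.60×10^14 m² = 8.136×10^14 m³.
ρ_w = 998.9 kg m⁻³, so the mass of water = 8.136×10^14 m³ × 998.9 kg m⁻³ = 8.127×10^17 kg = 8.13×10^5 Gt (and the same mass of ice, by conservation).

≈ 8.13×10^5 Gt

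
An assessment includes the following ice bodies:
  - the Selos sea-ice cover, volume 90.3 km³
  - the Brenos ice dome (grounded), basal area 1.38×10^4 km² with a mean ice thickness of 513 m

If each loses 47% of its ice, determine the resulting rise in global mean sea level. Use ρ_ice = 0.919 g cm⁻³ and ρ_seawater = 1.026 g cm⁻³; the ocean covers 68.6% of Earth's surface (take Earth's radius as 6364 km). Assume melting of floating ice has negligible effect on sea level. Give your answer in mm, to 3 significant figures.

≈ 8.54 mm

The Selos sea-ice cover is floating and already displaces its own weight of water, so its melt adds essentially nothing to sea level.
Brenos: ice volume = 1.38×10^4 km² × 513 m = 7079 km³; 0.47 × 7079 × (919/1026) = 2980 km³ of water.
Total added water ≈ 2.980×10^12 m³ over 3.49×10^14 m² → Δh = 8.54×10^-3 m = 8.54 mm.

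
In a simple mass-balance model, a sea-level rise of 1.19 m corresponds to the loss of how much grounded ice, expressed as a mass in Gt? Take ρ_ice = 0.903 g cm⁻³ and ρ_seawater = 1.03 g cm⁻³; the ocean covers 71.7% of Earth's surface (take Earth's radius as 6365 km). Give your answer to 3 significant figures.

≈ 4.47×10^5 Gt

Required water volume = Δh × A = 1.19 m × 3.65×10^14 m² = 4.344×10^14 m³.
ρ_w = 1.03 g cm⁻³ = 1030 kg m⁻³, so the mass of water = 4.344×10^14 m³ × 1030 kg m⁻³ = 4.474×10^17 kg = 4.47×10^5 Gt (and the same mass of ice, by conservation).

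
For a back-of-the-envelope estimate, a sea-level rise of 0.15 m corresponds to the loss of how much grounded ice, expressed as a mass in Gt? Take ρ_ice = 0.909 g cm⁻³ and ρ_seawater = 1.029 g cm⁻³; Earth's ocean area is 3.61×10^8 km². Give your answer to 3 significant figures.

≈ 5.57×10^4 Gt

Required water volume = Δh × A = 0.15 m × 3.61×10^14 m² = 5.415×10^13 m³.
ρ_w = 1.029 g cm⁻³ = 1029 kg m⁻³, so the mass of water = 5.415×10^13 m³ × 1029 kg m⁻³ = 5.572×10^16 kg = 5.57×10^4 Gt (and the same mass of ice, by conservation).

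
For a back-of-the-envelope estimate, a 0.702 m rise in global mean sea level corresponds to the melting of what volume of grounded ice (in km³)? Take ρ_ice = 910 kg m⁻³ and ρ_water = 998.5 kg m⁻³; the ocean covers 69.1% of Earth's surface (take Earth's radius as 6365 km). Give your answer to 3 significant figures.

Required water volume = Δh × A = 0.702 m × 3.52×10^14 m² = 2.470×10^14 m³ = 2.470×10^5 km³.
Ice volume = water volume × ρ_w/ρ_ice = 2.470×10^5 × 998.5/910 = 2.71×10^5 km³.

≈ 2.71×10^5 km³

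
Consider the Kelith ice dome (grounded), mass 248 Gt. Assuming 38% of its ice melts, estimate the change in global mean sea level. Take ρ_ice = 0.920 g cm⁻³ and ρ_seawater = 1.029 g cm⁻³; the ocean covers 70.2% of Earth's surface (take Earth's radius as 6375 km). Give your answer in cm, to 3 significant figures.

Kelith: 0.38 × 248 Gt = 9.424×10^13 kg; dividing by ρ_w = 1.029 g cm⁻³ = 1029 kg m⁻³ gives 9.158×10^10 m³ of water.
Spread over 3.59×10^14 m² of ocean, Δh = 9.158×10^10 / 3.59×10^14 = 2.55×10^-4 m = 0.0255 cm.

≈ 0.0255 cm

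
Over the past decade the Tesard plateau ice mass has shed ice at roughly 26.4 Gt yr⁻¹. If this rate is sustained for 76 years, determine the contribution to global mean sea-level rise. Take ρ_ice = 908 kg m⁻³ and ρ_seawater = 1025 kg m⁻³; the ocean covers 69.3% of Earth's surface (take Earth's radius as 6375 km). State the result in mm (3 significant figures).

≈ 5.53 mm

Total mass lost = 26.4 Gt/yr × 76 yr = 2006 Gt = 2.006×10^15 kg.
ρ_w = 1025 kg m⁻³, so water volume = 2.006×10^15 / 1025 = 1.957×10^12 m³.
Δh = 1.957×10^12 / 3.54×10^14 = 5.53×10^-3 m = 5.53 mm.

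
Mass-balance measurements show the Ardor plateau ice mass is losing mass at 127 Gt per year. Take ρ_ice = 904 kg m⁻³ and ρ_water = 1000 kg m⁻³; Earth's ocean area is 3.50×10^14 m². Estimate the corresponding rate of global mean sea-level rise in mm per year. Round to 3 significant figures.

≈ 0.363 mm/yr

ρ_w = 1000 kg m⁻³. Annual water volume added = 127 Gt / ρ_w = 1.270×10^14 kg / 1000 kg m⁻³ = 1.270×10^11 m³.
Δh per year = 1.270×10^11 / 3.50×10^14 = 3.63×10^-4 m = 0.363 mm.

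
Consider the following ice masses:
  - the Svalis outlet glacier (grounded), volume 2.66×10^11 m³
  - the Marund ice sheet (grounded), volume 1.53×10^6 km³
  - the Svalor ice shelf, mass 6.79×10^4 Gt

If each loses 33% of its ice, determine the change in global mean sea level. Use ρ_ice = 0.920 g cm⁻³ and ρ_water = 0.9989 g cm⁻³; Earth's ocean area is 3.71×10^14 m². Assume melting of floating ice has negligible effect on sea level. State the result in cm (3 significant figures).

Svalis: 0.33 × 2.66×10^11 m³ × (920/998.9) = 8.085×10^10 m³ of water.
Marund: 0.33 × 1.53×10^6 km³ × (920/998.9) = 4.650×10^5 km³ of water.
The Svalor ice shelf is floating and already displaces its own weight of water, so its melt adds essentially nothing to sea level.
Total added water ≈ 4.651×10^14 m³ over 3.71×10^14 m² → Δh = 1.25 m = 125 cm.

≈ 125 cm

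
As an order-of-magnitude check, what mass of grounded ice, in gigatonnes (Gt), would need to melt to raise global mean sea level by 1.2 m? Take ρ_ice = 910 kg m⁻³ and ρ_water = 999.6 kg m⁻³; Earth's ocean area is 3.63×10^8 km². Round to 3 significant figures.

≈ 4.35×10^5 Gt

Required water volume = Δh × A = 1.2 m × 3.63×10^14 m² = 4.356×10^14 m³.
ρ_w = 999.6 kg m⁻³, so the mass of water = 4.356×10^14 m³ × 999.6 kg m⁻³ = 4.354×10^17 kg = 4.35×10^5 Gt (and the same mass of ice, by conservation).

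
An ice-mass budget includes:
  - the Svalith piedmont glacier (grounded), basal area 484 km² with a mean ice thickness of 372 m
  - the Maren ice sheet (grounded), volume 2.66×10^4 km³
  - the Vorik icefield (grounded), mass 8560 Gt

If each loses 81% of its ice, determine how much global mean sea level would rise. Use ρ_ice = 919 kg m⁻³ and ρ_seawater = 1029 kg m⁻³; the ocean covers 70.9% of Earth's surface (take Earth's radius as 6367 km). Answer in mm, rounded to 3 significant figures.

Svalith: ice volume = 484 km² × 372 m = 180.0 km³; 0.81 × 180.0 × (919/1029) = 130.2 km³ of water.
Maren: 0.81 × 2.66×10^4 km³ × (919/1029) = 1.924×10^4 km³ of water.
Vorik: 0.81 × 8560 Gt = 6.934×10^15 kg; dividing by ρ_w = 1029 kg m⁻³ gives 6.738×10^12 m³ of water.
Total added water ≈ 2.611×10^13 m³ over 3.61×10^14 m² → Δh = 0.0723 m = 72.3 mm.

≈ 72.3 mm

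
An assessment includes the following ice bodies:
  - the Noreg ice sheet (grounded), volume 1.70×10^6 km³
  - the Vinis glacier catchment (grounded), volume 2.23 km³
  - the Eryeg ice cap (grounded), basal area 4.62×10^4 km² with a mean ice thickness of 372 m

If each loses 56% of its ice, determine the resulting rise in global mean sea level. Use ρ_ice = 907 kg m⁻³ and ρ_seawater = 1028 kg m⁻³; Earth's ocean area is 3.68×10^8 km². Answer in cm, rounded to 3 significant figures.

≈ 231 cm

Noreg: 0.56 × 1.70×10^6 km³ × (907/1028) = 8.399×10^5 km³ of water.
Vinis: 0.56 × 2.23 km³ × (907/1028) = 1.102 km³ of water.
Eryeg: ice volume = 4.62×10^4 km² × 372 m = 1.719×10^4 km³; 0.56 × 1.719×10^4 × (907/1028) = 8492 km³ of water.
Total added water ≈ 8.484×10^14 m³ over 3.68×10^14 m² → Δh = 2.31 m = 231 cm.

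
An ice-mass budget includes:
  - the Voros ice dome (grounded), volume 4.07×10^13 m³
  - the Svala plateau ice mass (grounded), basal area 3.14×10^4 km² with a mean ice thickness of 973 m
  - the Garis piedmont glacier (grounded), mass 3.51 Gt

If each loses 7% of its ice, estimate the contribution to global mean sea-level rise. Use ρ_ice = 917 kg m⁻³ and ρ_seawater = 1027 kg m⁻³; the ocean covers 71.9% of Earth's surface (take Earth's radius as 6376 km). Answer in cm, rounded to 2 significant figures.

≈ 1.2 cm

Voros: 0.07 × 4.07×10^13 m³ × (917/1027) = 2.544×10^12 m³ of water.
Svala: ice volume = 3.14×10^4 km² × 973 m = 3.055×10^4 km³; 0.07 × 3.055×10^4 × (917/1027) = 1910 km³ of water.
Garis: 0.07 × 3.51 Gt = 2.457×10^11 kg; dividing by ρ_w = 1027 kg m⁻³ gives 2.392×10^8 m³ of water.
Total added water ≈ 4.454×10^12 m³ over 3.67×10^14 m² → Δh = 0.0121 m = 1.2 cm.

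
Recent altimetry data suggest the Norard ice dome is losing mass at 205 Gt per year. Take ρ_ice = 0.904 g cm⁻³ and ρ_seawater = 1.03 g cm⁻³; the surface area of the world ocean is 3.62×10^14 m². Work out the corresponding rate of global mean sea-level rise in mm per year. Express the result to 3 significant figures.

≈ 0.550 mm/yr

ρ_w = 1.03 g cm⁻³ = 1030 kg m⁻³. Annual water volume added = 205 Gt / ρ_w = 2.050×10^14 kg / 1030 kg m⁻³ = 1.990×10^11 m³.
Δh per year = 1.990×10^11 / 3.62×10^14 = 5.50×10^-4 m = 0.550 mm.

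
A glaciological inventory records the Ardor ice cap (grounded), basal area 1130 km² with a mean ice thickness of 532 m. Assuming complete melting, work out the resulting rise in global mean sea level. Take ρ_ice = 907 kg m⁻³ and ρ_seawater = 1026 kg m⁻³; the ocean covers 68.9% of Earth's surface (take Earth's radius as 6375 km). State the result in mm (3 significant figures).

≈ 1.51 mm

Ardor: ice volume = 1130 km² × 532 m = 601.2 km³; 601.2 × (907/1026) = 531.4 km³ of water.
Spread over 3.52×10^14 m² of ocean, Δh = 5.314×10^11 / 3.52×10^14 = 1.51×10^-3 m = 1.51 mm.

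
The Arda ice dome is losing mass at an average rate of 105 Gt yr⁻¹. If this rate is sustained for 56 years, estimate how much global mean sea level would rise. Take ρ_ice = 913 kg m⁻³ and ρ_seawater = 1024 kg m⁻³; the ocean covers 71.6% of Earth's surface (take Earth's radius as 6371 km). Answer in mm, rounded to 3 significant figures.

≈ 15.7 mm

Total mass lost = 105 Gt/yr × 56 yr = 5880 Gt = 5.880×10^15 kg.
ρ_w = 1024 kg m⁻³, so water volume = 5.880×10^15 / 1024 = 5.742×10^12 m³.
Δh = 5.742×10^12 / 3.65×10^14 = 0.0157 m = 15.7 mm.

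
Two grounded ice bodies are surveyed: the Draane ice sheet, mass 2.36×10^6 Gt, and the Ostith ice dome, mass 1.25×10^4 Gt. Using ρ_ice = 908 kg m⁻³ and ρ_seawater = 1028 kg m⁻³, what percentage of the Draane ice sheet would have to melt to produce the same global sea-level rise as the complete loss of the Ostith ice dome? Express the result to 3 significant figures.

≈ 0.530 %

Equal sea-level rise means equal mass of meltwater, i.e. equal mass of ice lost.
Ice mass of Ostith: 1.250×10^16 kg; ice mass of Draane: 2.360×10^18 kg.
Fraction required = 1.250×10^16 / 2.360×10^18 = 5.30×10^-3 → 0.530 %.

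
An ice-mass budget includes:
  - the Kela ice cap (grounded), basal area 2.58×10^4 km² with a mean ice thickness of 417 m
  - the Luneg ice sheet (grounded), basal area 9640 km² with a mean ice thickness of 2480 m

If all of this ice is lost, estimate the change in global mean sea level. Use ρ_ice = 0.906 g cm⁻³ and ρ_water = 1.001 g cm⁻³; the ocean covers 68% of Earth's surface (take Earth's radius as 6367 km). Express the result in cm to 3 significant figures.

Kela: ice volume = 2.58×10^4 km² × 417 m = 1.076×10^4 km³; 1.076×10^4 × (906/1001) = 9738 km³ of water.
Luneg: ice volume = 9640 km² × 2480 m = 2.391×10^4 km³; 2.391×10^4 × (906/1001) = 2.164×10^4 km³ of water.
Total added water ≈ 3.138×10^13 m³ over 3.46×10^14 m² → Δh = 0.0906 m = 9.06 cm.

≈ 9.06 cm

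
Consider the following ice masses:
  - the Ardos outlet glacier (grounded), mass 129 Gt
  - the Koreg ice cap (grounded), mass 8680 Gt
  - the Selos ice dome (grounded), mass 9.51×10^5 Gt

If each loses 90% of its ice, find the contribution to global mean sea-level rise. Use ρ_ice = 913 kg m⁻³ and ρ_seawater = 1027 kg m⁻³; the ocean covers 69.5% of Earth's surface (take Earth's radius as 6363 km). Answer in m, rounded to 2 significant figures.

≈ 2.4 m

Ardos: 0.9 × 129 Gt = 1.161×10^14 kg; dividing by ρ_w = 1027 kg m⁻³ gives 1.130×10^11 m³ of water.
Koreg: 0.9 × 8680 Gt = 7.812×10^15 kg; dividing by ρ_w = 1027 kg m⁻³ gives 7.607×10^12 m³ of water.
Selos: 0.9 × 9.51×10^5 Gt = 8.559×10^17 kg; dividing by ρ_w = 1027 kg m⁻³ gives 8.334×10^14 m³ of water.
Total added water ≈ 8.411×10^14 m³ over 3.54×10^14 m² → Δh = 2.38 m.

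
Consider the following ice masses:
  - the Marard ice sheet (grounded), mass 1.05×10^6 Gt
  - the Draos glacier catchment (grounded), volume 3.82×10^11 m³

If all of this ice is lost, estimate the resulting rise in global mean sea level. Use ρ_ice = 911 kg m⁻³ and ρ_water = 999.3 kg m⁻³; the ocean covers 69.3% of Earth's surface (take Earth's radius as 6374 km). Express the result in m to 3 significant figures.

Marard: 1.05×10^6 Gt = 1.050×10^18 kg; dividing by ρ_w = 999.3 kg m⁻³ gives 1.051×10^15 m³ of water.
Draos: 3.82×10^11 m³ × (911/999.3) = 3.482×10^11 m³ of water.
Total added water ≈ 1.051×10^15 m³ over 3.54×10^14 m² → Δh = 2.97 m.

≈ 2.97 m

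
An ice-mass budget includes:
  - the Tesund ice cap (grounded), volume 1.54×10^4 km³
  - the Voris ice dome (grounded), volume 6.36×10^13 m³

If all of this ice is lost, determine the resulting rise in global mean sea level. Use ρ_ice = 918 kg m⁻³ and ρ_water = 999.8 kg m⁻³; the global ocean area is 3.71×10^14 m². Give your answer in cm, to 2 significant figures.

≈ 20 cm

Tesund: 1.54×10^4 km³ × (918/999.8) = 1.414×10^4 km³ of water.
Voris: 6.36×10^13 m³ × (918/999.8) = 5.840×10^13 m³ of water.
Total added water ≈ 7.254×10^13 m³ over 3.71×10^14 m² → Δh = 0.196 m = 20 cm.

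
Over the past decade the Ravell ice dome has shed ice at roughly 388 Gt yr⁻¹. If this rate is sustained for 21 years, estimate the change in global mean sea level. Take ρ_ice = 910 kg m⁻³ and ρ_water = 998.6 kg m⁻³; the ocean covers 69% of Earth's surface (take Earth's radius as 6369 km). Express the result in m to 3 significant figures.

Total mass lost = 388 Gt/yr × 21 yr = 8148 Gt = 8.148×10^15 kg.
ρ_w = 998.6 kg m⁻³, so water volume = 8.148×10^15 / 998.6 = 8.159×10^12 m³.
Δh = 8.159×10^12 / 3.52×10^14 = 0.0232 m.

≈ 0.0232 m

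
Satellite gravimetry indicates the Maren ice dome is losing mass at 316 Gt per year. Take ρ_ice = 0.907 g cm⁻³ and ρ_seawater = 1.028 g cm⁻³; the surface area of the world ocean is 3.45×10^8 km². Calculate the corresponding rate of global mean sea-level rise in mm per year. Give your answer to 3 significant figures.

≈ 0.891 mm/yr

ρ_w = 1.028 g cm⁻³ = 1028 kg m⁻³. Annual water volume added = 316 Gt / ρ_w = 3.160×10^14 kg / 1028 kg m⁻³ = 3.074×10^11 m³.
Δh per year = 3.074×10^11 / 3.45×10^14 = 8.91×10^-4 m = 0.891 mm.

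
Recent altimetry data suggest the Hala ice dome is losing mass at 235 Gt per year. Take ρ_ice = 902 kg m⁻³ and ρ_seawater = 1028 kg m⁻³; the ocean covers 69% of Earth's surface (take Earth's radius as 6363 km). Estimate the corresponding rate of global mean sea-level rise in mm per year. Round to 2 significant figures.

≈ 0.65 mm/yr

ρ_w = 1028 kg m⁻³. Annual water volume added = 235 Gt / ρ_w = 2.350×10^14 kg / 1028 kg m⁻³ = 2.286×10^11 m³.
Δh per year = 2.286×10^11 / 3.51×10^14 = 6.51×10^-4 m = 0.65 mm.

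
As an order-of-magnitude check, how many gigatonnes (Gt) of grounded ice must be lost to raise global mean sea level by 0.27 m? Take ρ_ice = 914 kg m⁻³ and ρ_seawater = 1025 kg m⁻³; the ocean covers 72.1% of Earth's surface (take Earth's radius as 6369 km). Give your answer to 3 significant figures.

Required water volume = Δh × A = 0.27 m × 3.68×10^14 m² = 9.923×10^13 m³.
ρ_w = 1025 kg m⁻³, so the mass of water = 9.923×10^13 m³ × 1025 kg m⁻³ = 1.017×10^17 kg = 1.02×10^5 Gt (and the same mass of ice, by conservation).

≈ 1.02×10^5 Gt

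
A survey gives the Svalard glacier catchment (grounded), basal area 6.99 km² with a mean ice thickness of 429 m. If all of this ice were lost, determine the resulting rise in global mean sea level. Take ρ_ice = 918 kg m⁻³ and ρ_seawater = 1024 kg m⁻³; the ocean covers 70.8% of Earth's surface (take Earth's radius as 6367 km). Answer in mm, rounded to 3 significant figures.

Svalard: ice volume = 6.99 km² × 429 m = 2.999 km³; 2.999 × (918/1024) = 2.688 km³ of water.
Spread over 3.61×10^14 m² of ocean, Δh = 2.688×10^9 / 3.61×10^14 = 7.45×10^-6 m = 7.45×10^-3 mm.

≈ 7.45×10^-3 mm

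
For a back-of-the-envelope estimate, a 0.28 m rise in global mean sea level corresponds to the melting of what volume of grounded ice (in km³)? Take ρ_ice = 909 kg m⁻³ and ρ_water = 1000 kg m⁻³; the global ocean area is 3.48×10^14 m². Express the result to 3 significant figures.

Required water volume = Δh × A = 0.28 m × 3.48×10^14 m² = 9.744×10^13 m³ = 9.744×10^4 km³.
Ice volume = water volume × ρ_w/ρ_ice = 9.744×10^4 × 1000/909 = 1.07×10^5 km³.

≈ 1.07×10^5 km³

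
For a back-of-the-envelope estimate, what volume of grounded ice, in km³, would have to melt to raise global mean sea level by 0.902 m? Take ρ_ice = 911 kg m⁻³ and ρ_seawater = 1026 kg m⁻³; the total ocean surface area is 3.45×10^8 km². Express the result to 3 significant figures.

≈ 3.50×10^5 km³

Required water volume = Δh × A = 0.902 m × 3.45×10^14 m² = 3.112×10^14 m³ = 3.112×10^5 km³.
Ice volume = water volume × ρ_w/ρ_ice = 3.112×10^5 × 1026/911 = 3.50×10^5 km³.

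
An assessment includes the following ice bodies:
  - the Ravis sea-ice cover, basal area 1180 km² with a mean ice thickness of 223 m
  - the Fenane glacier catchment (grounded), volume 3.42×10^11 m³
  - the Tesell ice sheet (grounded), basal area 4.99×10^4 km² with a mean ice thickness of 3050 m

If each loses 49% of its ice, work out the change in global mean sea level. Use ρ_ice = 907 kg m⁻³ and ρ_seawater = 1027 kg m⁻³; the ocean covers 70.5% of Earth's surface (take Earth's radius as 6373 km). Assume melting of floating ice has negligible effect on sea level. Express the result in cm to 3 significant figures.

≈ 18.3 cm

The Ravis sea-ice cover is floating and already displaces its own weight of water, so its melt adds essentially nothing to sea level.
Fenane: 0.49 × 3.42×10^11 m³ × (907/1027) = 1.480×10^11 m³ of water.
Tesell: ice volume = 4.99×10^4 km² × 3050 m = 1.522×10^5 km³; 0.49 × 1.522×10^5 × (907/1027) = 6.586×10^4 km³ of water.
Total added water ≈ 6.601×10^13 m³ over 3.60×10^14 m² → Δh = 0.183 m = 18.3 cm.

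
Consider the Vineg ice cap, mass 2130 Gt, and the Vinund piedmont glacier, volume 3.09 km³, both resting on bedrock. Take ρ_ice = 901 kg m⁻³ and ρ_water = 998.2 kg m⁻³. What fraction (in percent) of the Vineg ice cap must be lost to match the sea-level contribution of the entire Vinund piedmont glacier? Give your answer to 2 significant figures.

≈ 0.13 %

Equal sea-level rise means equal mass of meltwater, i.e. equal mass of ice lost.
Ice mass of Vinund: 2.784×10^12 kg; ice mass of Vineg: 2.130×10^15 kg.
Fraction required = 2.784×10^12 / 2.130×10^15 = 1.31×10^-3 → 0.13 %.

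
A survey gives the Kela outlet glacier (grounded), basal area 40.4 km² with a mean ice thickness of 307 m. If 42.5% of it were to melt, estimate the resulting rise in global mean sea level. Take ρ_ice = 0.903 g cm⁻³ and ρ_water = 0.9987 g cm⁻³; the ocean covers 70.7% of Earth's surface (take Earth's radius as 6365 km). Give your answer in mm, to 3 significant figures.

≈ 0.0132 mm

Kela: ice volume = 40.4 km² × 307 m = 12.40 km³; 0.425 × 12.40 × (903/998.7) = 4.766 km³ of water.
Spread over 3.60×10^14 m² of ocean, Δh = 4.766×10^9 / 3.60×10^14 = 1.32×10^-5 m = 0.0132 mm.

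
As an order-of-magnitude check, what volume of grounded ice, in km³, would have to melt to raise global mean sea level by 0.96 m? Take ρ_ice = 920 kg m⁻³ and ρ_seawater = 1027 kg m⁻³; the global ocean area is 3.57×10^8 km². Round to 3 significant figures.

Required water volume = Δh × A = 0.96 m × 3.57×10^14 m² = 3.427×10^14 m³ = 3.427×10^5 km³.
Ice volume = water volume × ρ_w/ρ_ice = 3.427×10^5 × 1027/920 = 3.83×10^5 km³.

≈ 3.83×10^5 km³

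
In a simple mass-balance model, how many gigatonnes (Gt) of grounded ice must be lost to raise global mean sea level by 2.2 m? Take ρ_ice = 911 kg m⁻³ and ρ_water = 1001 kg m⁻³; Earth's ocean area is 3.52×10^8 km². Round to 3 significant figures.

Required water volume = Δh × A = 2.2 m × 3.52×10^14 m² = 7.744×10^14 m³.
ρ_w = 1001 kg m⁻³, so the mass of water = 7.744×10^14 m³ × 1001 kg m⁻³ = 7.752×10^17 kg = 7.75×10^5 Gt (and the same mass of ice, by conservation).

≈ 7.75×10^5 Gt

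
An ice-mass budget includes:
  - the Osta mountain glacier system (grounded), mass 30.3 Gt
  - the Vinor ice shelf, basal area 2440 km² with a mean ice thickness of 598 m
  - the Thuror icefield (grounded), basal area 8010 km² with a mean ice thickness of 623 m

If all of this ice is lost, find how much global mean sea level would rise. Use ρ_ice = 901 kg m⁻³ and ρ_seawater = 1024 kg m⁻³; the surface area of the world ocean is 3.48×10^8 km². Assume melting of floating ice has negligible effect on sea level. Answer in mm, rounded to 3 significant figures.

Osta: 30.3 Gt = 3.030×10^13 kg; dividing by ρ_w = 1024 kg m⁻³ gives 2.959×10^10 m³ of water.
The Vinor ice shelf is floating and already displaces its own weight of water, so its melt adds essentially nothing to sea level.
Thuror: ice volume = 8010 km² × 623 m = 4990 km³; 4990 × (901/1024) = 4391 km³ of water.
Total added water ≈ 4.420×10^12 m³ over 3.48×10^14 m² → Δh = 0.0127 m = 12.7 mm.

≈ 12.7 mm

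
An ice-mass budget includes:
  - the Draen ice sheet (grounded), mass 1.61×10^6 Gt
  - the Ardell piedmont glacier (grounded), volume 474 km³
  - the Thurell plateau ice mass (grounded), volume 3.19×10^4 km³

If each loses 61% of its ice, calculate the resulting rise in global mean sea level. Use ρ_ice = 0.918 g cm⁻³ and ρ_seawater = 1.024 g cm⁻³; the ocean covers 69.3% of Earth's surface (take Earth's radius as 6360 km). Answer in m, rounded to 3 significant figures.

Draen: 0.61 × 1.61×10^6 Gt = 9.821×10^17 kg; dividing by ρ_w = 1.024 g cm⁻³ = 1024 kg m⁻³ gives 9.591×10^14 m³ of water.
Ardell: 0.61 × 474 km³ × (918/1024) = 259.2 km³ of water.
Thurell: 0.61 × 3.19×10^4 km³ × (918/1024) = 1.744×10^4 km³ of water.
Total added water ≈ 9.768×10^14 m³ over 3.52×10^14 m² → Δh = 2.77 m.

≈ 2.77 m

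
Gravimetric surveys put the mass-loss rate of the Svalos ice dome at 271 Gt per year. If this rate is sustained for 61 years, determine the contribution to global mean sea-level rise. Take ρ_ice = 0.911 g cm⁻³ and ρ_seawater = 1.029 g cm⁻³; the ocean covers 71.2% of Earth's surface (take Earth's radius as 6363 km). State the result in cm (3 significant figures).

Total mass lost = 271 Gt/yr × 61 yr = 1.653×10^4 Gt = 1.653×10^16 kg.
ρ_w = 1.029 g cm⁻³ = 1029 kg m⁻³, so water volume = 1.653×10^16 / 1029 = 1.607×10^13 m³.
Δh = 1.607×10^13 / 3.62×10^14 = 0.0443 m = 4.43 cm.

≈ 4.43 cm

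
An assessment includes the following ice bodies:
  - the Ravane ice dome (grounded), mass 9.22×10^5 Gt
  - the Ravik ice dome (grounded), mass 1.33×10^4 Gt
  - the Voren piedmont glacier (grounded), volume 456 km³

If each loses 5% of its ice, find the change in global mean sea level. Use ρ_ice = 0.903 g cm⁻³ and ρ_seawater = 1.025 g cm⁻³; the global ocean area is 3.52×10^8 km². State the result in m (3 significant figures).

Ravane: 0.05 × 9.22×10^5 Gt = 4.610×10^16 kg; dividing by ρ_w = 1.025 g cm⁻³ = 1025 kg m⁻³ gives 4.498×10^13 m³ of water.
Ravik: 0.05 × 1.33×10^4 Gt = 6.650×10^14 kg; dividing by ρ_w = 1025 kg m⁻³ gives 6.488×10^11 m³ of water.
Voren: 0.05 × 456 km³ × (903/1025) = 20.09 km³ of water.
Total added water ≈ 4.564×10^13 m³ over 3.52×10^14 m² → Δh = 0.130 m.

≈ 0.130 m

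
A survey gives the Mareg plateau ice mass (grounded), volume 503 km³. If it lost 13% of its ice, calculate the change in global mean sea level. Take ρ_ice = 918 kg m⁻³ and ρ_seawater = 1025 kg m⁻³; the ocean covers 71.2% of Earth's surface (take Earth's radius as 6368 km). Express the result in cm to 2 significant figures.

Mareg: 0.13 × 503 km³ × (918/1025) = 58.56 km³ of water.
Spread over 3.63×10^14 m² of ocean, Δh = 5.856×10^10 / 3.63×10^14 = 1.61×10^-4 m = 0.016 cm.

≈ 0.016 cm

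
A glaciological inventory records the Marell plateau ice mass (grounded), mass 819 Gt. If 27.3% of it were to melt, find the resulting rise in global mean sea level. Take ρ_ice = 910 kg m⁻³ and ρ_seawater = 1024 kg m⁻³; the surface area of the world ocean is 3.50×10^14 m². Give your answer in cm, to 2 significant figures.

Marell: 0.273 × 819 Gt = 2.236×10^14 kg; dividing by ρ_w = 1024 kg m⁻³ gives 2.183×10^11 m³ of water.
Spread over 3.50×10^14 m² of ocean, Δh = 2.183×10^11 / 3.50×10^14 = 6.24×10^-4 m = 0.062 cm.

≈ 0.062 cm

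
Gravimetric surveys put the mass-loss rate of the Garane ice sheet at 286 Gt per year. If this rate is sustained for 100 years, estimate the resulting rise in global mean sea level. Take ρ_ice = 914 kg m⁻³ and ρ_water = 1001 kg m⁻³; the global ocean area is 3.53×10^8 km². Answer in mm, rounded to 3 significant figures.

Total mass lost = 286 Gt/yr × 100 yr = 2.860×10^4 Gt = 2.860×10^16 kg.
ρ_w = 1001 kg m⁻³, so water volume = 2.860×10^16 / 1001 = 2.857×10^13 m³.
Δh = 2.857×10^13 / 3.53×10^14 = 0.0809 m = 80.9 mm.

≈ 80.9 mm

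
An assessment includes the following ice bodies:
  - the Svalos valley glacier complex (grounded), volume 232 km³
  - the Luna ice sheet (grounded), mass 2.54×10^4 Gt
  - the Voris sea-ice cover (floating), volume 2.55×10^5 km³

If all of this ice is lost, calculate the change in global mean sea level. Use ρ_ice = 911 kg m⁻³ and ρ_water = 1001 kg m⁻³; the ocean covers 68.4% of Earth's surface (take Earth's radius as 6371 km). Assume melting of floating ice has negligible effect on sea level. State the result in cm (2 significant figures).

Svalos: 232 km³ × (911/1001) = 211.1 km³ of water.
Luna: 2.54×10^4 Gt = 2.540×10^16 kg; dividing by ρ_w = 1001 kg m⁻³ gives 2.537×10^13 m³ of water.
The Voris sea-ice cover is floating and already displaces its own weight of water, so its melt adds essentially nothing to sea level.
Total added water ≈ 2.559×10^13 m³ over 3.49×10^14 m² → Δh = 0.0733 m = 7.3 cm.

≈ 7.3 cm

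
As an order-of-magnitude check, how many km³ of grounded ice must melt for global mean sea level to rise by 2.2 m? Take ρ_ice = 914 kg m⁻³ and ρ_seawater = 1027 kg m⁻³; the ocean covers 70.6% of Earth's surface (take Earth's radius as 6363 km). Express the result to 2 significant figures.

≈ 8.9×10^5 km³

Required water volume = Δh × A = 2.2 m × 3.59×10^14 m² = 7.902×10^14 m³ = 7.902×10^5 km³.
Ice volume = water volume × ρ_w/ρ_ice = 7.902×10^5 × 1027/914 = 8.9×10^5 km³.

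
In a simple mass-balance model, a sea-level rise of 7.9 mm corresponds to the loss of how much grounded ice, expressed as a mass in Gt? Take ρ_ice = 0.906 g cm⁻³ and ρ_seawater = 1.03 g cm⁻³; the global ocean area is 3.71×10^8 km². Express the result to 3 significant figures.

≈ 3020 Gt

Required water volume = Δh × A = 0.0079 m × 3.71×10^14 m² = 2.931×10^12 m³.
ρ_w = 1.03 g cm⁻³ = 1030 kg m⁻³, so the mass of water = 2.931×10^12 m³ × 1030 kg m⁻³ = 3.019×10^15 kg = 3020 Gt (and the same mass of ice, by conservation).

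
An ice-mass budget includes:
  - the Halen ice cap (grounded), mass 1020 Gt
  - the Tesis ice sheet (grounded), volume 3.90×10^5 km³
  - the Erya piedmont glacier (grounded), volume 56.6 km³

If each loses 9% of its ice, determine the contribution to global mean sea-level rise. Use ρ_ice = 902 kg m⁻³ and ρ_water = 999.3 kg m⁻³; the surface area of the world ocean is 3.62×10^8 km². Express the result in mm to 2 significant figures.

≈ 88 mm

Halen: 0.09 × 1020 Gt = 9.180×10^13 kg; dividing by ρ_w = 999.3 kg m⁻³ gives 9.186×10^10 m³ of water.
Tesis: 0.09 × 3.90×10^5 km³ × (902/999.3) = 3.168×10^4 km³ of water.
Erya: 0.09 × 56.6 km³ × (902/999.3) = 4.598 km³ of water.
Total added water ≈ 3.178×10^13 m³ over 3.62×10^14 m² → Δh = 0.0878 m = 88 mm.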